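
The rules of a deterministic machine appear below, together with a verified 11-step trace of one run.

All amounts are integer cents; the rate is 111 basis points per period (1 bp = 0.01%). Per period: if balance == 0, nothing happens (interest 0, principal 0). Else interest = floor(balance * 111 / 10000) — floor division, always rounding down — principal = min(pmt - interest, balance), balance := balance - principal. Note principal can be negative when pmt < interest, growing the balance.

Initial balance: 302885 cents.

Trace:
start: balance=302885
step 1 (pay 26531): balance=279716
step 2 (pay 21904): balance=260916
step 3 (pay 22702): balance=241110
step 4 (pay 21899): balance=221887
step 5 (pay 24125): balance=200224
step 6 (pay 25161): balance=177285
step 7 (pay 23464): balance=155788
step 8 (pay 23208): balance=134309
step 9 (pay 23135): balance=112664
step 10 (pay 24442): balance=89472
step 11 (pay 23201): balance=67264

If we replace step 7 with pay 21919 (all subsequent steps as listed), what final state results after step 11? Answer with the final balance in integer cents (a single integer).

(re-executing from step 7 with the substitution; state before step 7: balance=177285)
step 7 (pay 21919): balance=157333
step 8 (pay 23208): balance=135871
step 9 (pay 23135): balance=114244
step 10 (pay 24442): balance=91070
step 11 (pay 23201): balance=68879

68879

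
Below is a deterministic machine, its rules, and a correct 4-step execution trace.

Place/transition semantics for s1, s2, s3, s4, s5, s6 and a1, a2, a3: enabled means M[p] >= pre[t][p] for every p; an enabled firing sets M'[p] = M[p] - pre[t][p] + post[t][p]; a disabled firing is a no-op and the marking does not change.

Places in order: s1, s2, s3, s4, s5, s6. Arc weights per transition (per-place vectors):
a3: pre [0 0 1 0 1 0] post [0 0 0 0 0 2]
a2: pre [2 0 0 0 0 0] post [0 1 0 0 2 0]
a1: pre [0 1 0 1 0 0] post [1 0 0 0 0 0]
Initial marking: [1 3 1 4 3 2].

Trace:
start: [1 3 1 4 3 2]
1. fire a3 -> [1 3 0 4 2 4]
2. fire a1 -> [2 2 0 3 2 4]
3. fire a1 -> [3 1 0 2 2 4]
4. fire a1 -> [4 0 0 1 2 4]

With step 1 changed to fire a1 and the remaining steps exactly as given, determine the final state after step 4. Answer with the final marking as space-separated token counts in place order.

(re-executing from step 1 with the substitution; state before step 1: [1 3 1 4 3 2])
1. fire a1 -> [2 2 1 3 3 2]
2. fire a1 -> [3 1 1 2 3 2]
3. fire a1 -> [4 0 1 1 3 2]
4. fire a1 -> [4 0 1 1 3 2]

4 0 1 1 3 2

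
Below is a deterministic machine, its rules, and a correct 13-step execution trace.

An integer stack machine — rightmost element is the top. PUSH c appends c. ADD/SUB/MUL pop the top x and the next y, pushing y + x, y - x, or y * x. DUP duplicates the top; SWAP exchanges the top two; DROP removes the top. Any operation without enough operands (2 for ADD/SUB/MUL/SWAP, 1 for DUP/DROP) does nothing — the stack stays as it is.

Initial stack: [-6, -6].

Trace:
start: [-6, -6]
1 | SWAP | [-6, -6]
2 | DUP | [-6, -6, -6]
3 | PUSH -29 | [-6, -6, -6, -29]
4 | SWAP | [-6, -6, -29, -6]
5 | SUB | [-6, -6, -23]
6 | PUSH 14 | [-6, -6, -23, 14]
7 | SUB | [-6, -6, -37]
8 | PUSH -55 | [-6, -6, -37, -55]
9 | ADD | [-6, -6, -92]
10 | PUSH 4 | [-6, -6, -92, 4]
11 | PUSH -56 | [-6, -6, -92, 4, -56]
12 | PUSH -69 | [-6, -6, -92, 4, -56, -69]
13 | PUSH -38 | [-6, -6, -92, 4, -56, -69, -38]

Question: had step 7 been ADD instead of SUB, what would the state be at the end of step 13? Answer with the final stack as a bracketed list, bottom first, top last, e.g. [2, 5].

[-6, -6, -64, 4, -56, -69, -38]

(re-executing from step 7 with the substitution; state before step 7: [-6, -6, -23, 14])
7 | ADD | [-6, -6, -9]
8 | PUSH -55 | [-6, -6, -9, -55]
9 | ADD | [-6, -6, -64]
10 | PUSH 4 | [-6, -6, -64, 4]
11 | PUSH -56 | [-6, -6, -64, 4, -56]
12 | PUSH -69 | [-6, -6, -64, 4, -56, -69]
13 | PUSH -38 | [-6, -6, -64, 4, -56, -69, -38]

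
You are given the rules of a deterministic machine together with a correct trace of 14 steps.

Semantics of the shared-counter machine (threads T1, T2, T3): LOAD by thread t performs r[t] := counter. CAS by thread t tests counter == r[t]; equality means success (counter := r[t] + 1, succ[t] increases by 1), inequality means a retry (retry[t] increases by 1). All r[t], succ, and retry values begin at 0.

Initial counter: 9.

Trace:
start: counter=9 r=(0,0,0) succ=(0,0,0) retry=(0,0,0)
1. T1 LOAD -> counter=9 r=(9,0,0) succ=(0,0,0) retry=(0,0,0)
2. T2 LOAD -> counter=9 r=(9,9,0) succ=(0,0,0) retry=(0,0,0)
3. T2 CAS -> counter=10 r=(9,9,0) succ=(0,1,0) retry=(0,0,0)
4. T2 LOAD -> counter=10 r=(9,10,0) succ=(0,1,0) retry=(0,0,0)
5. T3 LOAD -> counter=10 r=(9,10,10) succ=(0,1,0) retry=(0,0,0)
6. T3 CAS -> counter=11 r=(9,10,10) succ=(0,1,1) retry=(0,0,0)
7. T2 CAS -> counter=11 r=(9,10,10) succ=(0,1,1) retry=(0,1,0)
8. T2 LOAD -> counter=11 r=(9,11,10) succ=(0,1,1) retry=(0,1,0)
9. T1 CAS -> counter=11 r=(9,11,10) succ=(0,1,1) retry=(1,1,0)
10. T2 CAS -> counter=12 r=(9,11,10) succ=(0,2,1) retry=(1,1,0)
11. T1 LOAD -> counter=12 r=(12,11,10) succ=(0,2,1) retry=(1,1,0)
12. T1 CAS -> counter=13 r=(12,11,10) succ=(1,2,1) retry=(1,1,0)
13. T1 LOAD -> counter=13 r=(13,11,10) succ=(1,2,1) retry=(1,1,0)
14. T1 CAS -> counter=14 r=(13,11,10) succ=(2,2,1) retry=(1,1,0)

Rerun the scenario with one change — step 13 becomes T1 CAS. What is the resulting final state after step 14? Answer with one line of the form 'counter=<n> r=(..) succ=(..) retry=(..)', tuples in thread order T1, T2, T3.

(re-executing from step 13 with the substitution; state before step 13: counter=13 r=(12,11,10) succ=(1,2,1) retry=(1,1,0))
13. T1 CAS -> counter=13 r=(12,11,10) succ=(1,2,1) retry=(2,1,0)
14. T1 CAS -> counter=13 r=(12,11,10) succ=(1,2,1) retry=(3,1,0)

counter=13 r=(12,11,10) succ=(1,2,1) retry=(3,1,0)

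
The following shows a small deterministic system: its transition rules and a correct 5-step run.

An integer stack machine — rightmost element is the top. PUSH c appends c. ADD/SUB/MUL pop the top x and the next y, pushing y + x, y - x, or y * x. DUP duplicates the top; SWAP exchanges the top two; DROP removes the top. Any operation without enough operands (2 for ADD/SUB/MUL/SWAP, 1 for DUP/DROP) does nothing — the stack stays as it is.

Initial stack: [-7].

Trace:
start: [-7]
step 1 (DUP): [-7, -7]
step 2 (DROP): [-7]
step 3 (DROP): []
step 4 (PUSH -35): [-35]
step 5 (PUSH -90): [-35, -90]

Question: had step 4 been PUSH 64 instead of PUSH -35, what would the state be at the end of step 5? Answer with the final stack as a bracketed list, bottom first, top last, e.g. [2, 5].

[64, -90]

(re-executing from step 4 with the substitution; state before step 4: [])
step 4 (PUSH 64): [64]
step 5 (PUSH -90): [64, -90]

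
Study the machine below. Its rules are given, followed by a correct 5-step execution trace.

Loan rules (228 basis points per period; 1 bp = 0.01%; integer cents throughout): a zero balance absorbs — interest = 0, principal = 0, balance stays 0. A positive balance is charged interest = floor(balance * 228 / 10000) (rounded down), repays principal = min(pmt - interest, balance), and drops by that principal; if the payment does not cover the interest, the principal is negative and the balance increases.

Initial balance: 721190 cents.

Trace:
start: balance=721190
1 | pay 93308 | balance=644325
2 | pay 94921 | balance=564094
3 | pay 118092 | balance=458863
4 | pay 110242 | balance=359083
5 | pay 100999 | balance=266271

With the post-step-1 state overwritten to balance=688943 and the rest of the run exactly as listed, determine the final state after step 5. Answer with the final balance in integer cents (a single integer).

315098

state after step 1 := balance=688943
2 | pay 94921 | balance=609729
3 | pay 118092 | balance=505538
4 | pay 110242 | balance=406822
5 | pay 100999 | balance=315098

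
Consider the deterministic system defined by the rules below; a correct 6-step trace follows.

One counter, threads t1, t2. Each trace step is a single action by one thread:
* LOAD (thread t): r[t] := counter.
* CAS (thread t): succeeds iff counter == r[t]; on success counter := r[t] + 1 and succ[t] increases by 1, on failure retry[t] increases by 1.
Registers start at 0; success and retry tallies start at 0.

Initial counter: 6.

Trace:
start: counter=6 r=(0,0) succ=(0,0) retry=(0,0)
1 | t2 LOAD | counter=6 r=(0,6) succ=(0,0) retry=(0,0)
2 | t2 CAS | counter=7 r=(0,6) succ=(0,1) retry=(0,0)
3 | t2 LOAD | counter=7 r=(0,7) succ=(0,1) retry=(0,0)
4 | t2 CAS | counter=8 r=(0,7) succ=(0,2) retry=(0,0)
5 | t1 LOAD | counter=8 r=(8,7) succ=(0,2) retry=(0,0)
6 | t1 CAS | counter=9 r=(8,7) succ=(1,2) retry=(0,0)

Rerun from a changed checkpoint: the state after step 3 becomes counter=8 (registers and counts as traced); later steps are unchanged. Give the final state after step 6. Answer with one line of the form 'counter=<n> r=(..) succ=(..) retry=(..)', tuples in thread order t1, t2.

state after step 3 := counter=8 r=(0,7) succ=(0,1) retry=(0,0)
4 | t2 CAS | counter=8 r=(0,7) succ=(0,1) retry=(0,1)
5 | t1 LOAD | counter=8 r=(8,7) succ=(0,1) retry=(0,1)
6 | t1 CAS | counter=9 r=(8,7) succ=(1,1) retry=(0,1)

counter=9 r=(8,7) succ=(1,1) retry=(0,1)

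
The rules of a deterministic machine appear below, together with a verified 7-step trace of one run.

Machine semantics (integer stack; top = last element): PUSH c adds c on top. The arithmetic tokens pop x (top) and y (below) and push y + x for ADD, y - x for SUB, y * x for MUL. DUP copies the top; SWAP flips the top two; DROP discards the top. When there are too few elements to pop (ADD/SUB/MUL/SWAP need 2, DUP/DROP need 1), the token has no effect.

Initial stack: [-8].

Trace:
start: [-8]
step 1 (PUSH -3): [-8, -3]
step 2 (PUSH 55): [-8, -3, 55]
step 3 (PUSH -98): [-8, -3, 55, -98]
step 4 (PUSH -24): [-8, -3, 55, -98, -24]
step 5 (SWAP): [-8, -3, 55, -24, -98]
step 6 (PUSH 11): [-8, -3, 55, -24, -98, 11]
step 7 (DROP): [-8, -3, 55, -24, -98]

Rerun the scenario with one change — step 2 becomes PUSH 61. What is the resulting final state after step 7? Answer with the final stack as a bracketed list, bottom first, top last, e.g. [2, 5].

[-8, -3, 61, -24, -98]

(re-executing from step 2 with the substitution; state before step 2: [-8, -3])
step 2 (PUSH 61): [-8, -3, 61]
step 3 (PUSH -98): [-8, -3, 61, -98]
step 4 (PUSH -24): [-8, -3, 61, -98, -24]
step 5 (SWAP): [-8, -3, 61, -24, -98]
step 6 (PUSH 11): [-8, -3, 61, -24, -98, 11]
step 7 (DROP): [-8, -3, 61, -24, -98]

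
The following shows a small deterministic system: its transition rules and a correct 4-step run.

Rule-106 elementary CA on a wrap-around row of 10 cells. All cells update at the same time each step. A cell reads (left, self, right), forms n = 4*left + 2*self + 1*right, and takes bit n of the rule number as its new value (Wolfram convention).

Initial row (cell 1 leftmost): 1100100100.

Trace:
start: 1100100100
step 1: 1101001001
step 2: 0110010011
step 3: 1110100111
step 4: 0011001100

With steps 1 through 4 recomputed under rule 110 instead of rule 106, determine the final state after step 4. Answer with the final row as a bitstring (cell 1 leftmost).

0100000011

(re-executing steps 1..4 under rule 110; state before step 1: 1100100100)
step 1: 1101101101
step 2: 0111111111
step 3: 1100000001
step 4: 0100000011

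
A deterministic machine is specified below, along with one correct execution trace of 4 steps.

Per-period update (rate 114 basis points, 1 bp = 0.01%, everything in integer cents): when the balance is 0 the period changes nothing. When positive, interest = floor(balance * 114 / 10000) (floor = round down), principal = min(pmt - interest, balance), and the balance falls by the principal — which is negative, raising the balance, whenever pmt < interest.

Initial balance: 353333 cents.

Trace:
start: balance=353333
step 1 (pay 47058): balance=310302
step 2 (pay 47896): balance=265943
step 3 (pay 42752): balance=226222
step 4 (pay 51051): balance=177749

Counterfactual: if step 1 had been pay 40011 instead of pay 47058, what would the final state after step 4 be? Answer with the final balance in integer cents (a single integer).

(re-executing from step 1 with the substitution; state before step 1: balance=353333)
step 1 (pay 40011): balance=317349
step 2 (pay 47896): balance=273070
step 3 (pay 42752): balance=233430
step 4 (pay 51051): balance=185040

185040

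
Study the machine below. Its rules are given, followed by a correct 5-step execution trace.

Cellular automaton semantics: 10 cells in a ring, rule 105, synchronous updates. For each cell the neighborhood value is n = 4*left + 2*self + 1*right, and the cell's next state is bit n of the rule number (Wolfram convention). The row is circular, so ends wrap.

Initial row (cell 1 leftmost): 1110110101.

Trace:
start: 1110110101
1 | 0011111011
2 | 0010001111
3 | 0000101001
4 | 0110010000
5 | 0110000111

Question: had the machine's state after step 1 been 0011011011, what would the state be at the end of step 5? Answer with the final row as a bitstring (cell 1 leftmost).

state after step 1 := 0011011011
2 | 0011111111
3 | 0010000001
4 | 0000111100
5 | 1110100101

1110100101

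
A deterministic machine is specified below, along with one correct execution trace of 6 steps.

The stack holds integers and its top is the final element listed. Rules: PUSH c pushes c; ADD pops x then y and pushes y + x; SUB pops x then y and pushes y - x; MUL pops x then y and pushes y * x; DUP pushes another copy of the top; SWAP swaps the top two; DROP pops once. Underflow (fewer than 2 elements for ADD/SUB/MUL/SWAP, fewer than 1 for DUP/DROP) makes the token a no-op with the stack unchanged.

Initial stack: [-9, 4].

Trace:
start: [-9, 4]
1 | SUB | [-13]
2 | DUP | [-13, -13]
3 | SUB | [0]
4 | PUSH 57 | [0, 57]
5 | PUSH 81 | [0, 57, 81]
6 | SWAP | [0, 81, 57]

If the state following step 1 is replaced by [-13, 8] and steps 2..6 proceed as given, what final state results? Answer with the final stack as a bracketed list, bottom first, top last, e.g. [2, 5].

[-13, 0, 81, 57]

state after step 1 := [-13, 8]
2 | DUP | [-13, 8, 8]
3 | SUB | [-13, 0]
4 | PUSH 57 | [-13, 0, 57]
5 | PUSH 81 | [-13, 0, 57, 81]
6 | SWAP | [-13, 0, 81, 57]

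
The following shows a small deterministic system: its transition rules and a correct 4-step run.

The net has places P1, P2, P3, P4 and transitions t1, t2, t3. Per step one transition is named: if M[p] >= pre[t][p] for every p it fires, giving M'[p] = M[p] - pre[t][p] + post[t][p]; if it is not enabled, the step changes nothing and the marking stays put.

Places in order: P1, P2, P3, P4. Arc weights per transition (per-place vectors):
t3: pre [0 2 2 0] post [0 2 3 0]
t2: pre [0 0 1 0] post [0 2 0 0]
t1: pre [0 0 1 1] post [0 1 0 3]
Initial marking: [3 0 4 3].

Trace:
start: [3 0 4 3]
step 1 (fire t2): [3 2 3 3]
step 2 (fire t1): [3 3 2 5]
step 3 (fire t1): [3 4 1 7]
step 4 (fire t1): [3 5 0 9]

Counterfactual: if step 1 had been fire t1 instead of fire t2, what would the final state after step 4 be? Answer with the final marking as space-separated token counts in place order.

(re-executing from step 1 with the substitution; state before step 1: [3 0 4 3])
step 1 (fire t1): [3 1 3 5]
step 2 (fire t1): [3 2 2 7]
step 3 (fire t1): [3 3 1 9]
step 4 (fire t1): [3 4 0 11]

3 4 0 11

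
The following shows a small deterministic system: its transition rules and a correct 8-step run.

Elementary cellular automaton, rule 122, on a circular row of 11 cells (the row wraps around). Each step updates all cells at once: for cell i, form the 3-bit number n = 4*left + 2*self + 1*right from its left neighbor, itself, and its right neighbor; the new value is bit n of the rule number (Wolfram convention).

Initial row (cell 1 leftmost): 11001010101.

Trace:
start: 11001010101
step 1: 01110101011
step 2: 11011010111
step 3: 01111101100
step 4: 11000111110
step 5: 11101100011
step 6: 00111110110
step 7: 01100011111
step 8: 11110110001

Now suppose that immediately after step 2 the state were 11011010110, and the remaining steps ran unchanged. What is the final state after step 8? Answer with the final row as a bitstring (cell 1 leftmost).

state after step 2 := 11011010110
step 3: 11111101111
step 4: 00000111000
step 5: 00001101100
step 6: 00011111110
step 7: 00110000011
step 8: 11111000111

11111000111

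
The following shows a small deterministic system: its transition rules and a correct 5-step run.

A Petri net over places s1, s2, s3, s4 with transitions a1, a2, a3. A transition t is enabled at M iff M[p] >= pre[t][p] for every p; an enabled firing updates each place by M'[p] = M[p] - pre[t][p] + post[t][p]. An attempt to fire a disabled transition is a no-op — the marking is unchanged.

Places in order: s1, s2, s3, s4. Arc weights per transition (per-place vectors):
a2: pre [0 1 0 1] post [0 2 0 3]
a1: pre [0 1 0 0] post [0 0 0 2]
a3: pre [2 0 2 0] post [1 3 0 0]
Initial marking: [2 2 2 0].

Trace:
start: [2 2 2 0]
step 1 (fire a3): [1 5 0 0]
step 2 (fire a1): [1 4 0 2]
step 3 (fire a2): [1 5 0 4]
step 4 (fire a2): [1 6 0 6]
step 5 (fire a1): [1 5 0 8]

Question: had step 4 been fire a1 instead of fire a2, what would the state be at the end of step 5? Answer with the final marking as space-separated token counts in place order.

(re-executing from step 4 with the substitution; state before step 4: [1 5 0 4])
step 4 (fire a1): [1 4 0 6]
step 5 (fire a1): [1 3 0 8]

1 3 0 8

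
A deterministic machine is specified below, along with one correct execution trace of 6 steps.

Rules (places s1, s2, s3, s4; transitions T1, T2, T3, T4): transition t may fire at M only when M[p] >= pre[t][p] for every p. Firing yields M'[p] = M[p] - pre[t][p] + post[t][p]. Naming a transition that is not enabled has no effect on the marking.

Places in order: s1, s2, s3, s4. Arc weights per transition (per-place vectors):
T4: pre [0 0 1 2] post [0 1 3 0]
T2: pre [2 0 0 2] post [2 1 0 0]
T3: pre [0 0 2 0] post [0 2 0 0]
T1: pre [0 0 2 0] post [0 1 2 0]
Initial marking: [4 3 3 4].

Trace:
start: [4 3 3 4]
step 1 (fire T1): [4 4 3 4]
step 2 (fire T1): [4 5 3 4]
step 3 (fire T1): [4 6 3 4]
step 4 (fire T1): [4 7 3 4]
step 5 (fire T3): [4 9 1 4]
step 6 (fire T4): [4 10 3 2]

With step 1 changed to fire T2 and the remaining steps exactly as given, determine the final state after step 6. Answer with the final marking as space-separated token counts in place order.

(re-executing from step 1 with the substitution; state before step 1: [4 3 3 4])
step 1 (fire T2): [4 4 3 2]
step 2 (fire T1): [4 5 3 2]
step 3 (fire T1): [4 6 3 2]
step 4 (fire T1): [4 7 3 2]
step 5 (fire T3): [4 9 1 2]
step 6 (fire T4): [4 10 3 0]

4 10 3 0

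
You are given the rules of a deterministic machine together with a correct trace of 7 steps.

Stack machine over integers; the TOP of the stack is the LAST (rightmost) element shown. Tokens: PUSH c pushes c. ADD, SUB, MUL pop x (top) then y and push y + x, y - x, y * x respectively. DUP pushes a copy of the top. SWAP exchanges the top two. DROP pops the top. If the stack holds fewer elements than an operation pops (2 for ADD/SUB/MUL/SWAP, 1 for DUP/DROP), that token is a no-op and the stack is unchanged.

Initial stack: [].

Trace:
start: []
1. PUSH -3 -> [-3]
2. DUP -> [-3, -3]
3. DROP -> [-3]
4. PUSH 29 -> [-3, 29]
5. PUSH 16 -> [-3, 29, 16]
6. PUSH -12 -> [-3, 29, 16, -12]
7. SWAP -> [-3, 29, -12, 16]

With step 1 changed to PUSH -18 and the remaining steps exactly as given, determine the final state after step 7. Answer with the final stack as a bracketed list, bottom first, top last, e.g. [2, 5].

(re-executing from step 1 with the substitution; state before step 1: [])
1. PUSH -18 -> [-18]
2. DUP -> [-18, -18]
3. DROP -> [-18]
4. PUSH 29 -> [-18, 29]
5. PUSH 16 -> [-18, 29, 16]
6. PUSH -12 -> [-18, 29, 16, -12]
7. SWAP -> [-18, 29, -12, 16]

[-18, 29, -12, 16]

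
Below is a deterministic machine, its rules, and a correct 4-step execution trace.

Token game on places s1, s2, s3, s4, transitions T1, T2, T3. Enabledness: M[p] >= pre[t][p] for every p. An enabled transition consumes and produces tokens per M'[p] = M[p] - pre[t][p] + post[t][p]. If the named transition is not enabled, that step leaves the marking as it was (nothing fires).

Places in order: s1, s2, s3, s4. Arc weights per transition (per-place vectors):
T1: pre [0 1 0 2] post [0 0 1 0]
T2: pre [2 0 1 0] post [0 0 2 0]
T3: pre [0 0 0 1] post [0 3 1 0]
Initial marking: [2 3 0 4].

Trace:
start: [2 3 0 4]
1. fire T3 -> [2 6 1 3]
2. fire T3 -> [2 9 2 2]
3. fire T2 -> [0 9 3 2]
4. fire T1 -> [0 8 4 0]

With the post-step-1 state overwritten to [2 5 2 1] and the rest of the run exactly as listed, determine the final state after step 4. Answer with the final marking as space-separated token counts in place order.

state after step 1 := [2 5 2 1]
2. fire T3 -> [2 8 3 0]
3. fire T2 -> [0 8 4 0]
4. fire T1 -> [0 8 4 0]

0 8 4 0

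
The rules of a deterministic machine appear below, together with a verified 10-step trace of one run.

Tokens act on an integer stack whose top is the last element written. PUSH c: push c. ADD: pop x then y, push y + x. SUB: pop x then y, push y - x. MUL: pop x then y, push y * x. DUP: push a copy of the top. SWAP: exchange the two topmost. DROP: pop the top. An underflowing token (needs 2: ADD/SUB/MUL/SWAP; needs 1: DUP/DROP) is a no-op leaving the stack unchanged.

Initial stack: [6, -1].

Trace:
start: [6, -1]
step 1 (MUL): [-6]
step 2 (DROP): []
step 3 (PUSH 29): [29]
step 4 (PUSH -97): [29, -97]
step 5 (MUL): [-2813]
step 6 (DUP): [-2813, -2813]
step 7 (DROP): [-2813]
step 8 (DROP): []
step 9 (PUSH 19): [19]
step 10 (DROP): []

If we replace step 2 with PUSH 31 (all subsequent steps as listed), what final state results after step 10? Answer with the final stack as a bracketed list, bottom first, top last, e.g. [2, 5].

(re-executing from step 2 with the substitution; state before step 2: [-6])
step 2 (PUSH 31): [-6, 31]
step 3 (PUSH 29): [-6, 31, 29]
step 4 (PUSH -97): [-6, 31, 29, -97]
step 5 (MUL): [-6, 31, -2813]
step 6 (DUP): [-6, 31, -2813, -2813]
step 7 (DROP): [-6, 31, -2813]
step 8 (DROP): [-6, 31]
step 9 (PUSH 19): [-6, 31, 19]
step 10 (DROP): [-6, 31]

[-6, 31]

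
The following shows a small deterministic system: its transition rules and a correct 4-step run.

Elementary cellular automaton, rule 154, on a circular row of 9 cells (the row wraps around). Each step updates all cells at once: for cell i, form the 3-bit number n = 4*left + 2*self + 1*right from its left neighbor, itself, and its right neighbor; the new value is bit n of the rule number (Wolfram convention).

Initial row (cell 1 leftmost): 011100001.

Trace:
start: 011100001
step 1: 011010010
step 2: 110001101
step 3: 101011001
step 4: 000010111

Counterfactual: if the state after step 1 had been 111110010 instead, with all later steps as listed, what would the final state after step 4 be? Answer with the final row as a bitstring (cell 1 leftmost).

110110011

state after step 1 := 111110010
step 2: 111101100
step 3: 111001011
step 4: 110110011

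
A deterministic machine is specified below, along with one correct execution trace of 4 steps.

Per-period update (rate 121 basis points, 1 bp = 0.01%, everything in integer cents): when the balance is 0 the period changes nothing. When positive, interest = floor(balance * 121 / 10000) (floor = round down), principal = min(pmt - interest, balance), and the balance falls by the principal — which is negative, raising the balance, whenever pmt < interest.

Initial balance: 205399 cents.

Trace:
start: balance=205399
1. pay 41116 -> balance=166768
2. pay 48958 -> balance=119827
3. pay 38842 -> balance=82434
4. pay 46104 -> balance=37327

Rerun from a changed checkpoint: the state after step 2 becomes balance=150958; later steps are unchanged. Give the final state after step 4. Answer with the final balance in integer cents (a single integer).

state after step 2 := balance=150958
3. pay 38842 -> balance=113942
4. pay 46104 -> balance=69216

69216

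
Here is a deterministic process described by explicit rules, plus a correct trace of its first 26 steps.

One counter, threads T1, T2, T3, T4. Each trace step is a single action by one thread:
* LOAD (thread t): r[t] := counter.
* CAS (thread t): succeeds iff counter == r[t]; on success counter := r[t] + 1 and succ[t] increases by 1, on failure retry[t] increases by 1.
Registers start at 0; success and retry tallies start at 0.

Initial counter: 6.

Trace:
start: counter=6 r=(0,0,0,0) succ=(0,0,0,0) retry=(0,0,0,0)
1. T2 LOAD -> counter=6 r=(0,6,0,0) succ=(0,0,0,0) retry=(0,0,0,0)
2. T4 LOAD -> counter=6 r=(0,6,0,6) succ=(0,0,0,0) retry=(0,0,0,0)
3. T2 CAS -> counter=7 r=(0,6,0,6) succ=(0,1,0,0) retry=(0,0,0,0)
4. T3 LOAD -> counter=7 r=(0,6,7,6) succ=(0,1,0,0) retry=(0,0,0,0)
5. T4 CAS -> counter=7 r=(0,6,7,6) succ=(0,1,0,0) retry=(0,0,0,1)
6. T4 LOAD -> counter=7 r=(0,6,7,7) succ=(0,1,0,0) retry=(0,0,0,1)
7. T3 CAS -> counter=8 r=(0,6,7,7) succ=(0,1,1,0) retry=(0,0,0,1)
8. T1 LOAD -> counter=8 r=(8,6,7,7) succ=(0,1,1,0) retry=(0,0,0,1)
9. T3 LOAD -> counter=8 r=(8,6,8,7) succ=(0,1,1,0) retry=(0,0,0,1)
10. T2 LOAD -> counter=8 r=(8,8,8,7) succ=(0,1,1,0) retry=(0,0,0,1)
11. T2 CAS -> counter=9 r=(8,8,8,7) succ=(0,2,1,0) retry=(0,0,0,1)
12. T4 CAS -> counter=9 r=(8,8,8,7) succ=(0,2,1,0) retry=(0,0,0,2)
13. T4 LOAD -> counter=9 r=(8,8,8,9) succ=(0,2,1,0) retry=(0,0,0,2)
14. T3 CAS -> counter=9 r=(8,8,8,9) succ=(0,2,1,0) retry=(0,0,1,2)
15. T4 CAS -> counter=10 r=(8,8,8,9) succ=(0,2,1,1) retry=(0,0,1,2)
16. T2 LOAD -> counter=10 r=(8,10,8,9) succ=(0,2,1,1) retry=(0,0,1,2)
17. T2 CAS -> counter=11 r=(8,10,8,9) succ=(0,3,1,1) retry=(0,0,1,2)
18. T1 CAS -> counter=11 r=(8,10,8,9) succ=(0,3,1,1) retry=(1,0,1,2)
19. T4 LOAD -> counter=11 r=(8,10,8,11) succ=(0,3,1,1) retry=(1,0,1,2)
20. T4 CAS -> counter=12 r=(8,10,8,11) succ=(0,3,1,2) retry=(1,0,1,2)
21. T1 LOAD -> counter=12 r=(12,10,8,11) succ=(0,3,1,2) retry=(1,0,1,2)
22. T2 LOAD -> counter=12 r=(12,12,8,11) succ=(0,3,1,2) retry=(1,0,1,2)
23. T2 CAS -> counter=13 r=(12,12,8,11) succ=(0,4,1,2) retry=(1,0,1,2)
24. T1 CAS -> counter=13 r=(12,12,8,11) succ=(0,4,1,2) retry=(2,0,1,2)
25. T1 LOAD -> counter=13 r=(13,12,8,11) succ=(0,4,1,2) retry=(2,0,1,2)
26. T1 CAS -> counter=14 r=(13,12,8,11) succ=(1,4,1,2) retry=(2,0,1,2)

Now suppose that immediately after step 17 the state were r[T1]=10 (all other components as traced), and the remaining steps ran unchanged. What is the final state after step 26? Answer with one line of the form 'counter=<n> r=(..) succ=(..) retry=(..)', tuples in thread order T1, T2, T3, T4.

state after step 17 := counter=11 r=(10,10,8,9) succ=(0,3,1,1) retry=(0,0,1,2)
18. T1 CAS -> counter=11 r=(10,10,8,9) succ=(0,3,1,1) retry=(1,0,1,2)
19. T4 LOAD -> counter=11 r=(10,10,8,11) succ=(0,3,1,1) retry=(1,0,1,2)
20. T4 CAS -> counter=12 r=(10,10,8,11) succ=(0,3,1,2) retry=(1,0,1,2)
21. T1 LOAD -> counter=12 r=(12,10,8,11) succ=(0,3,1,2) retry=(1,0,1,2)
22. T2 LOAD -> counter=12 r=(12,12,8,11) succ=(0,3,1,2) retry=(1,0,1,2)
23. T2 CAS -> counter=13 r=(12,12,8,11) succ=(0,4,1,2) retry=(1,0,1,2)
24. T1 CAS -> counter=13 r=(12,12,8,11) succ=(0,4,1,2) retry=(2,0,1,2)
25. T1 LOAD -> counter=13 r=(13,12,8,11) succ=(0,4,1,2) retry=(2,0,1,2)
26. T1 CAS -> counter=14 r=(13,12,8,11) succ=(1,4,1,2) retry=(2,0,1,2)

counter=14 r=(13,12,8,11) succ=(1,4,1,2) retry=(2,0,1,2)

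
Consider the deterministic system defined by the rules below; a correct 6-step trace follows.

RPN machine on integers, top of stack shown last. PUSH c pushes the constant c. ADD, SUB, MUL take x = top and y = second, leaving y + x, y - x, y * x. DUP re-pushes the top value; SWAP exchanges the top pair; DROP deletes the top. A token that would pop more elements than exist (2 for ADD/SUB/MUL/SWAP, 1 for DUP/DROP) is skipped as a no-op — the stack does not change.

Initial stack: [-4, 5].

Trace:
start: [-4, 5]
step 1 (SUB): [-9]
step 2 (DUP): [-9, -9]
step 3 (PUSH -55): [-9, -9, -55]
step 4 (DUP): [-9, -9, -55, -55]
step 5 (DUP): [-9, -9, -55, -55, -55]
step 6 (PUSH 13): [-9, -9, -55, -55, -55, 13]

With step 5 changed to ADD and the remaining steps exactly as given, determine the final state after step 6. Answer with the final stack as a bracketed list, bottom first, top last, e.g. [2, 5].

[-9, -9, -110, 13]

(re-executing from step 5 with the substitution; state before step 5: [-9, -9, -55, -55])
step 5 (ADD): [-9, -9, -110]
step 6 (PUSH 13): [-9, -9, -110, 13]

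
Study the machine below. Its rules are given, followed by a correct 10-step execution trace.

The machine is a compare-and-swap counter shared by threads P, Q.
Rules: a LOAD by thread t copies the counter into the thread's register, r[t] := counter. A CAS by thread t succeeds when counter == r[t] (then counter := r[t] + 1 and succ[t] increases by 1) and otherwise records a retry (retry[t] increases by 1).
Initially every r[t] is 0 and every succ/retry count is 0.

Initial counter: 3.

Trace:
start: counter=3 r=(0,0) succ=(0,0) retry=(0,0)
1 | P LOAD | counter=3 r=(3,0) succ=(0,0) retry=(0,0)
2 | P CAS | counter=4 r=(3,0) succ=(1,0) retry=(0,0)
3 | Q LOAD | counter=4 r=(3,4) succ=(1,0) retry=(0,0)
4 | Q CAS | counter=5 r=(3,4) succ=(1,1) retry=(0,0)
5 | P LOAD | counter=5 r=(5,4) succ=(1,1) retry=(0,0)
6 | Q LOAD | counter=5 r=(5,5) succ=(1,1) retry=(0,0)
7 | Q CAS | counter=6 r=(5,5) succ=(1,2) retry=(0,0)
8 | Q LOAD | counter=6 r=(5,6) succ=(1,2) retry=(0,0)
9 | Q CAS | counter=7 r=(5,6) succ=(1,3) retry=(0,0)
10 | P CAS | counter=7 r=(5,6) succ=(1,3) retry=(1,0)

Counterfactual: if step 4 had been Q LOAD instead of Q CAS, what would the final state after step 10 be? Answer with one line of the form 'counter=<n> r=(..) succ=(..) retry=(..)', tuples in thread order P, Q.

(re-executing from step 4 with the substitution; state before step 4: counter=4 r=(3,4) succ=(1,0) retry=(0,0))
4 | Q LOAD | counter=4 r=(3,4) succ=(1,0) retry=(0,0)
5 | P LOAD | counter=4 r=(4,4) succ=(1,0) retry=(0,0)
6 | Q LOAD | counter=4 r=(4,4) succ=(1,0) retry=(0,0)
7 | Q CAS | counter=5 r=(4,4) succ=(1,1) retry=(0,0)
8 | Q LOAD | counter=5 r=(4,5) succ=(1,1) retry=(0,0)
9 | Q CAS | counter=6 r=(4,5) succ=(1,2) retry=(0,0)
10 | P CAS | counter=6 r=(4,5) succ=(1,2) retry=(1,0)

counter=6 r=(4,5) succ=(1,2) retry=(1,0)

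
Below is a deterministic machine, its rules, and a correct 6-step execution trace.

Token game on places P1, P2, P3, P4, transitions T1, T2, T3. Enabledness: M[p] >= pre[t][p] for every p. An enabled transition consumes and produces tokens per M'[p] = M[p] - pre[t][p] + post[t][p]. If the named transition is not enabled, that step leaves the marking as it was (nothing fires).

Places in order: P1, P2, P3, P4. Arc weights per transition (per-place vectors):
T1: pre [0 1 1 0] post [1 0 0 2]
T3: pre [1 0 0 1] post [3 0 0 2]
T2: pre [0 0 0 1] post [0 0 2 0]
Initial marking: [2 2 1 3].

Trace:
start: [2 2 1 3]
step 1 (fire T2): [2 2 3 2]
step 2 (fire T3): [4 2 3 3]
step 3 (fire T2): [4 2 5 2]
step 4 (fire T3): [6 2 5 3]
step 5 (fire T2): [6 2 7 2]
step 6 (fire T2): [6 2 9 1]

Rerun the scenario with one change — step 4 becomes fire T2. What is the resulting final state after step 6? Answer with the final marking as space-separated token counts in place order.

4 2 9 0

(re-executing from step 4 with the substitution; state before step 4: [4 2 5 2])
step 4 (fire T2): [4 2 7 1]
step 5 (fire T2): [4 2 9 0]
step 6 (fire T2): [4 2 9 0]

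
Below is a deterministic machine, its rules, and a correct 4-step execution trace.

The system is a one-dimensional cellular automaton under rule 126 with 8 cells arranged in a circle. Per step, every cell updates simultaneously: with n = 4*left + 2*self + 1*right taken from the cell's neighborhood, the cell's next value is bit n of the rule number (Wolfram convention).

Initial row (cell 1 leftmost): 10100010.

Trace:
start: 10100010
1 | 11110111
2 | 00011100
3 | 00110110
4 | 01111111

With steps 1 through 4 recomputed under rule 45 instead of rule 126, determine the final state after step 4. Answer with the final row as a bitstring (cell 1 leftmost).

(re-executing steps 1..4 under rule 45; state before step 1: 10100010)
1 | 11101011
2 | 00011110
3 | 11010000
4 | 10110110

10110110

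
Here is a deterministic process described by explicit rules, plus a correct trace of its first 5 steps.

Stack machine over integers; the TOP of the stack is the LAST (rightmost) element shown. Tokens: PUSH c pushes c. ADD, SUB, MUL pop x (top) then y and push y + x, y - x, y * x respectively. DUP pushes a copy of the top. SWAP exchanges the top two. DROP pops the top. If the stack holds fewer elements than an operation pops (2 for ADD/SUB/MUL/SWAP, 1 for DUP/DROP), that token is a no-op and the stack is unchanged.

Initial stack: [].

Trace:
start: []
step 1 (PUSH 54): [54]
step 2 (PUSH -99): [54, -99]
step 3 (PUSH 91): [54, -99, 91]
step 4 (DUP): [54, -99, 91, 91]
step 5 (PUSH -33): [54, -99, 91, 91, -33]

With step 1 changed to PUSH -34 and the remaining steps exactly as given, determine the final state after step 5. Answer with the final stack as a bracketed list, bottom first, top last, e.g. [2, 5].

(re-executing from step 1 with the substitution; state before step 1: [])
step 1 (PUSH -34): [-34]
step 2 (PUSH -99): [-34, -99]
step 3 (PUSH 91): [-34, -99, 91]
step 4 (DUP): [-34, -99, 91, 91]
step 5 (PUSH -33): [-34, -99, 91, 91, -33]

[-34, -99, 91, 91, -33]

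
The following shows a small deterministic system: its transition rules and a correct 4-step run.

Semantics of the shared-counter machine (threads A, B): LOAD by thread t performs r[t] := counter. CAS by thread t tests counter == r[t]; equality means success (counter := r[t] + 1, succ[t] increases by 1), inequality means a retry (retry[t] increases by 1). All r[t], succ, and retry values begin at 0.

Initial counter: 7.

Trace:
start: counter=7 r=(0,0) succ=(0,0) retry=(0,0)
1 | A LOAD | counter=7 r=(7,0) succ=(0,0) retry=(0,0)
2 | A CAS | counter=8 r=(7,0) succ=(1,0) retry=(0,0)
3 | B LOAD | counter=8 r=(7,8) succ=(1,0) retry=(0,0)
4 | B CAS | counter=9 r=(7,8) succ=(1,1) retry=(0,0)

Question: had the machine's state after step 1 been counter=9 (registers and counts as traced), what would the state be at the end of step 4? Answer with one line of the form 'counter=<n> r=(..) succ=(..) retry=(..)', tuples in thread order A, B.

state after step 1 := counter=9 r=(7,0) succ=(0,0) retry=(0,0)
2 | A CAS | counter=9 r=(7,0) succ=(0,0) retry=(1,0)
3 | B LOAD | counter=9 r=(7,9) succ=(0,0) retry=(1,0)
4 | B CAS | counter=10 r=(7,9) succ=(0,1) retry=(1,0)

counter=10 r=(7,9) succ=(0,1) retry=(1,0)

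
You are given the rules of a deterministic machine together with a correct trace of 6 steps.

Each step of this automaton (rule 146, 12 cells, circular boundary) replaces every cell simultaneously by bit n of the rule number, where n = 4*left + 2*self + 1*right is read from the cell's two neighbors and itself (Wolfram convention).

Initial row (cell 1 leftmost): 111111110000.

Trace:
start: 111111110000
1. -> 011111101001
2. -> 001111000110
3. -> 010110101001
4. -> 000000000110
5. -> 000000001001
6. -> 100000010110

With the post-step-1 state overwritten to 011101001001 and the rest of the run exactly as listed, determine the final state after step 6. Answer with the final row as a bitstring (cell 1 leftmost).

state after step 1 := 011101001001
2. -> 001000110110
3. -> 010101000001
4. -> 000000100010
5. -> 000001010101
6. -> 100010000000

100010000000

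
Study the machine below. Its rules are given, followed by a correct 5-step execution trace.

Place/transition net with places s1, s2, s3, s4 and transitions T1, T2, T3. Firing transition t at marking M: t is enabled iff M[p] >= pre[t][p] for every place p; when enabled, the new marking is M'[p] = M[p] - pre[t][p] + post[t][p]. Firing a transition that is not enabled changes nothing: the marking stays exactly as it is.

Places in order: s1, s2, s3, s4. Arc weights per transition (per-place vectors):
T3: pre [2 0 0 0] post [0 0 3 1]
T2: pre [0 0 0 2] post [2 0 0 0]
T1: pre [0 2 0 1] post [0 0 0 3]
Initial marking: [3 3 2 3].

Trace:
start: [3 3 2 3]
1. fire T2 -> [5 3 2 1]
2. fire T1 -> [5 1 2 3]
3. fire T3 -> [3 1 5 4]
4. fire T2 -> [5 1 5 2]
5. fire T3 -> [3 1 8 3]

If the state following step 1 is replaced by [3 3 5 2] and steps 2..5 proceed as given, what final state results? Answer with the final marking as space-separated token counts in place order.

1 1 11 4

state after step 1 := [3 3 5 2]
2. fire T1 -> [3 1 5 4]
3. fire T3 -> [1 1 8 5]
4. fire T2 -> [3 1 8 3]
5. fire T3 -> [1 1 11 4]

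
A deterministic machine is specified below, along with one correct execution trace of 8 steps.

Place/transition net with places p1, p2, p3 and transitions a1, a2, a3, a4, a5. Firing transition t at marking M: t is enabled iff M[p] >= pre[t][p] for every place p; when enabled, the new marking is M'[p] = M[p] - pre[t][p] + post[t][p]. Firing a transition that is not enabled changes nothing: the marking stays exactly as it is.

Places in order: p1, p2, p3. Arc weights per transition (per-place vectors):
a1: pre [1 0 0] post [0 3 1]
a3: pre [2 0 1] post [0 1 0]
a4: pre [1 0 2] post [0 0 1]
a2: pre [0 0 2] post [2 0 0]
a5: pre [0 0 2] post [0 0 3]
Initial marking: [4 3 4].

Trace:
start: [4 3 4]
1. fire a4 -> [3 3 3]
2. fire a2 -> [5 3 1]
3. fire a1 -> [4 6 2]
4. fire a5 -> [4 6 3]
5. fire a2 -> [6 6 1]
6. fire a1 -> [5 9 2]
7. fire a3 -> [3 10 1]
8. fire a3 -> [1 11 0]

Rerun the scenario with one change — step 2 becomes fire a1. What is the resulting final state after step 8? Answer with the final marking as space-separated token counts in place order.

0 13 4

(re-executing from step 2 with the substitution; state before step 2: [3 3 3])
2. fire a1 -> [2 6 4]
3. fire a1 -> [1 9 5]
4. fire a5 -> [1 9 6]
5. fire a2 -> [3 9 4]
6. fire a1 -> [2 12 5]
7. fire a3 -> [0 13 4]
8. fire a3 -> [0 13 4]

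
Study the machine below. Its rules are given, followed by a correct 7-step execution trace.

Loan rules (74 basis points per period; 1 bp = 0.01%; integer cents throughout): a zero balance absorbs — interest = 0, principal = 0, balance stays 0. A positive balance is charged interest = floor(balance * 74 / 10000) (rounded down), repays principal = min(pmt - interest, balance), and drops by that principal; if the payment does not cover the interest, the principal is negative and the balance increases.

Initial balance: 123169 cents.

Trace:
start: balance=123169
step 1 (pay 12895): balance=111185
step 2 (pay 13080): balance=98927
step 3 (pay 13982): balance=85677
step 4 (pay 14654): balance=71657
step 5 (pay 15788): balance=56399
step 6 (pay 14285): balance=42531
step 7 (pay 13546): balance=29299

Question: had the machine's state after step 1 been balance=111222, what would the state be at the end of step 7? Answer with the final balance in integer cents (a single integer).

29338

state after step 1 := balance=111222
step 2 (pay 13080): balance=98965
step 3 (pay 13982): balance=85715
step 4 (pay 14654): balance=71695
step 5 (pay 15788): balance=56437
step 6 (pay 14285): balance=42569
step 7 (pay 13546): balance=29338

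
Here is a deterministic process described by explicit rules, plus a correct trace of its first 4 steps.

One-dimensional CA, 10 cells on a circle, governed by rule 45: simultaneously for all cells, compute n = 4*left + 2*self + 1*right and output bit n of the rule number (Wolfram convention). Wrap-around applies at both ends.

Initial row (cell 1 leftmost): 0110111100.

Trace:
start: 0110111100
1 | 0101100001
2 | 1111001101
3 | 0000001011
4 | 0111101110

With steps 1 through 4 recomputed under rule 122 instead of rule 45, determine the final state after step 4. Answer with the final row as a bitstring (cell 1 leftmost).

1111110001

(re-executing steps 1..4 under rule 122; state before step 1: 0110111100)
1 | 1111100110
2 | 1000111111
3 | 1101100000
4 | 1111110001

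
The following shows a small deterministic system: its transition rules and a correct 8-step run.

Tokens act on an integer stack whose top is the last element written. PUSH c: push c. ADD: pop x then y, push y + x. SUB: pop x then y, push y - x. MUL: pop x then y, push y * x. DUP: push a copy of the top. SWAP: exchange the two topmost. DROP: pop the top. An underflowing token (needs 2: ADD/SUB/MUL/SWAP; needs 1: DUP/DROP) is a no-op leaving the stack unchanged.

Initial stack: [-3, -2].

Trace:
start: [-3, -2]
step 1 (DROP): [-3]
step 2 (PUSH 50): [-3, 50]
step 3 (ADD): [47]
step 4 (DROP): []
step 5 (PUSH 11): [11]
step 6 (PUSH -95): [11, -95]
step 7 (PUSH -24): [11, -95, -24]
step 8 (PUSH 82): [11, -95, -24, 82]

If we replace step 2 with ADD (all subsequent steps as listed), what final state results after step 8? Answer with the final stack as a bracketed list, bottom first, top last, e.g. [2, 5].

[11, -95, -24, 82]

(re-executing from step 2 with the substitution; state before step 2: [-3])
step 2 (ADD): [-3]
step 3 (ADD): [-3]
step 4 (DROP): []
step 5 (PUSH 11): [11]
step 6 (PUSH -95): [11, -95]
step 7 (PUSH -24): [11, -95, -24]
step 8 (PUSH 82): [11, -95, -24, 82]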